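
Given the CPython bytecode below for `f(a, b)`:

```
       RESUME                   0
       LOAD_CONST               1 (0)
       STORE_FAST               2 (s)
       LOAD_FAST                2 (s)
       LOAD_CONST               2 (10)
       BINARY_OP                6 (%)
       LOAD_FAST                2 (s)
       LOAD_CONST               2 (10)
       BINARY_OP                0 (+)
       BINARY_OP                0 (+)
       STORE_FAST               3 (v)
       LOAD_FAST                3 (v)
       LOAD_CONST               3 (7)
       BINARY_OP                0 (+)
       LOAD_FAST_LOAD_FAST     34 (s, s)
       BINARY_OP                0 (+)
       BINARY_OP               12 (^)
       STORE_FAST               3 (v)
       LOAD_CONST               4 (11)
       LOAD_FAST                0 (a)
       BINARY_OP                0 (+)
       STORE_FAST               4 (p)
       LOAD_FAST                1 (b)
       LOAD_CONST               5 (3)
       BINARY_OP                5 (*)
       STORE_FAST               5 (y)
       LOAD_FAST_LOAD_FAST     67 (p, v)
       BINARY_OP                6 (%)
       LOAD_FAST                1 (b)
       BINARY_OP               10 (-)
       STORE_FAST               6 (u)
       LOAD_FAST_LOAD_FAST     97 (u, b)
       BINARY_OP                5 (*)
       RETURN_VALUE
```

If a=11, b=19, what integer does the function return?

-266

LOAD_CONST → push 0. Stack: [0]
STORE_FAST s → s=0. Stack: []
LOAD_FAST s → push 0. Stack: [0]
LOAD_CONST → push 10. Stack: [0, 10]
BINARY_OP % → 0 % 10 = 0. Stack: [0]
LOAD_FAST s → push 0. Stack: [0, 0]
LOAD_CONST → push 10. Stack: [0, 0, 10]
BINARY_OP + → 0 + 10 = 10. Stack: [0, 10]
BINARY_OP + → 0 + 10 = 10. Stack: [10]
STORE_FAST v → v=10. Stack: []
LOAD_FAST v → push 10. Stack: [10]
LOAD_CONST → push 7. Stack: [10, 7]
BINARY_OP + → 10 + 7 = 17. Stack: [17]
LOAD_FAST_LOAD_FAST s,s → push 0,0. Stack: [17, 0, 0]
BINARY_OP + → 0 + 0 = 0. Stack: [17, 0]
BINARY_OP ^ → 17 ^ 0 = 17. Stack: [17]
STORE_FAST v → v=17. Stack: []
LOAD_CONST → push 11. Stack: [11]
LOAD_FAST a → push 11. Stack: [11, 11]
BINARY_OP + → 11 + 11 = 22. Stack: [22]
STORE_FAST p → p=22. Stack: []
LOAD_FAST b → push 19. Stack: [19]
LOAD_CONST → push 3. Stack: [19, 3]
BINARY_OP * → 19 * 3 = 57. Stack: [57]
STORE_FAST y → y=57. Stack: []
LOAD_FAST_LOAD_FAST p,v → push 22,17. Stack: [22, 17]
BINARY_OP % → 22 % 17 = 5. Stack: [5]
LOAD_FAST b → push 19. Stack: [5, 19]
BINARY_OP - → 5 - 19 = -14. Stack: [-14]
STORE_FAST u → u=-14. Stack: []
LOAD_FAST_LOAD_FAST u,b → push -14,19. Stack: [-14, 19]
BINARY_OP * → -14 * 19 = -266. Stack: [-266]
RETURN_VALUE → return -266.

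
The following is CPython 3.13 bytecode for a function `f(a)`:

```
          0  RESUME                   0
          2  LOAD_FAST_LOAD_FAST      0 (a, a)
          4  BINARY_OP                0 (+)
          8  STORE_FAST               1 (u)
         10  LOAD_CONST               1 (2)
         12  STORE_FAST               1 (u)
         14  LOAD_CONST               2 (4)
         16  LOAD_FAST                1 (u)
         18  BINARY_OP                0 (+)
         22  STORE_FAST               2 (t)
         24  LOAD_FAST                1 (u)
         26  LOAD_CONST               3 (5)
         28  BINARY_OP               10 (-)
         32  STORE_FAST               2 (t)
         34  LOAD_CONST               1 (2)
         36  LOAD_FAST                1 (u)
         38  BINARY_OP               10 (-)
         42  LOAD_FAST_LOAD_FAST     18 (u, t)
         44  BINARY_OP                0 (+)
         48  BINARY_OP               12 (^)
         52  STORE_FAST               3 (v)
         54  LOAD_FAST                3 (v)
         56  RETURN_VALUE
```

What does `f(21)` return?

LOAD_FAST_LOAD_FAST a,a → push 21,21. Stack: [21, 21]
BINARY_OP + → 21 + 21 = 42. Stack: [42]
STORE_FAST u → u=42. Stack: []
LOAD_CONST → push 2. Stack: [2]
STORE_FAST u → u=2. Stack: []
LOAD_CONST → push 4. Stack: [4]
LOAD_FAST u → push 2. Stack: [4, 2]
BINARY_OP + → 4 + 2 = 6. Stack: [6]
STORE_FAST t → t=6. Stack: []
LOAD_FAST u → push 2. Stack: [2]
LOAD_CONST → push 5. Stack: [2, 5]
BINARY_OP - → 2 - 5 = -3. Stack: [-3]
STORE_FAST t → t=-3. Stack: []
LOAD_CONST → push 2. Stack: [2]
LOAD_FAST u → push 2. Stack: [2, 2]
BINARY_OP - → 2 - 2 = 0. Stack: [0]
LOAD_FAST_LOAD_FAST u,t → push 2,-3. Stack: [0, 2, -3]
BINARY_OP + → 2 + -3 = -1. Stack: [0, -1]
BINARY_OP ^ → 0 ^ -1 = -1. Stack: [-1]
STORE_FAST v → v=-1. Stack: []
LOAD_FAST v → push -1. Stack: [-1]
RETURN_VALUE → return -1.

-1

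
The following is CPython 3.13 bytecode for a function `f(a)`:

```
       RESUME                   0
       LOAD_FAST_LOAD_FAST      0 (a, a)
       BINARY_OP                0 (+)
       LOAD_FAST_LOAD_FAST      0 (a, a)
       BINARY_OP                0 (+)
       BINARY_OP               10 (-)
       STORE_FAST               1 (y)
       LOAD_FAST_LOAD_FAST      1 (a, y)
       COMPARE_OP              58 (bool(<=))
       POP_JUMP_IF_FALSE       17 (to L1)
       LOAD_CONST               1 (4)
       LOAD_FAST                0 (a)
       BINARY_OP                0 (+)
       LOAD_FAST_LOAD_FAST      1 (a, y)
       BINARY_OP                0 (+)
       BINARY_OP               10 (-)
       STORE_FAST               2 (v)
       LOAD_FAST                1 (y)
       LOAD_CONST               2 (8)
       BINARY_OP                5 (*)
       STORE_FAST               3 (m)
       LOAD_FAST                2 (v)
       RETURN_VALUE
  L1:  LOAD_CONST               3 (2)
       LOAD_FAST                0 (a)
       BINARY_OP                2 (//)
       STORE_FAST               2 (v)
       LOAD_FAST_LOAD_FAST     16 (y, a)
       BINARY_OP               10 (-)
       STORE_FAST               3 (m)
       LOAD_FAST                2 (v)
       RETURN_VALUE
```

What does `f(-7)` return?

LOAD_FAST_LOAD_FAST a,a → push -7,-7. Stack: [-7, -7]
BINARY_OP + → -7 + -7 = -14. Stack: [-14]
LOAD_FAST_LOAD_FAST a,a → push -7,-7. Stack: [-14, -7, -7]
BINARY_OP + → -7 + -7 = -14. Stack: [-14, -14]
BINARY_OP - → -14 - -14 = 0. Stack: [0]
STORE_FAST y → y=0. Stack: []
LOAD_FAST_LOAD_FAST a,y → push -7,0. Stack: [-7, 0]
COMPARE_OP bool(<=) → -7 vs 0 = True. Stack: [True]
POP_JUMP_IF_FALSE → pop True; no jump. Stack: []
LOAD_CONST → push 4. Stack: [4]
LOAD_FAST a → push -7. Stack: [4, -7]
BINARY_OP + → 4 + -7 = -3. Stack: [-3]
LOAD_FAST_LOAD_FAST a,y → push -7,0. Stack: [-3, -7, 0]
BINARY_OP + → -7 + 0 = -7. Stack: [-3, -7]
BINARY_OP - → -3 - -7 = 4. Stack: [4]
STORE_FAST v → v=4. Stack: []
LOAD_FAST y → push 0. Stack: [0]
LOAD_CONST → push 8. Stack: [0, 8]
BINARY_OP * → 0 * 8 = 0. Stack: [0]
STORE_FAST m → m=0. Stack: []
LOAD_FAST v → push 4. Stack: [4]
RETURN_VALUE → return 4.

4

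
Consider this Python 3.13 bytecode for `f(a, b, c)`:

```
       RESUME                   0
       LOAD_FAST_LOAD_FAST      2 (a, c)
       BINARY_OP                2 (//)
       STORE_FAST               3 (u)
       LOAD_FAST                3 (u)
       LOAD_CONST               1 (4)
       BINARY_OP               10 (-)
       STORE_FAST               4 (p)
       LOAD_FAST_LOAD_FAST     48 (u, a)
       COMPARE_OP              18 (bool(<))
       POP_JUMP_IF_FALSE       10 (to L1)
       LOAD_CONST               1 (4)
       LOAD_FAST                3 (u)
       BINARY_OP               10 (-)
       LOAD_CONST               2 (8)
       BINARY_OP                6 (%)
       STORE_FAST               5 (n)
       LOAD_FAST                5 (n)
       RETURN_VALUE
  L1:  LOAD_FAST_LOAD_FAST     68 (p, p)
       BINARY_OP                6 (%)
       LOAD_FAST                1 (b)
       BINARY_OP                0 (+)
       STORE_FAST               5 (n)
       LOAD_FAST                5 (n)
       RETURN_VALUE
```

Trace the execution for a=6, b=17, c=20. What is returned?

LOAD_FAST_LOAD_FAST a,c → push 6,20. Stack: [6, 20]
BINARY_OP // → 6 // 20 = 0. Stack: [0]
STORE_FAST u → u=0. Stack: []
LOAD_FAST u → push 0. Stack: [0]
LOAD_CONST → push 4. Stack: [0, 4]
BINARY_OP - → 0 - 4 = -4. Stack: [-4]
STORE_FAST p → p=-4. Stack: []
LOAD_FAST_LOAD_FAST u,a → push 0,6. Stack: [0, 6]
COMPARE_OP bool(<) → 0 vs 6 = True. Stack: [True]
POP_JUMP_IF_FALSE → pop True; no jump. Stack: []
LOAD_CONST → push 4. Stack: [4]
LOAD_FAST u → push 0. Stack: [4, 0]
BINARY_OP - → 4 - 0 = 4. Stack: [4]
LOAD_CONST → push 8. Stack: [4, 8]
BINARY_OP % → 4 % 8 = 4. Stack: [4]
STORE_FAST n → n=4. Stack: []
LOAD_FAST n → push 4. Stack: [4]
RETURN_VALUE → return 4.

4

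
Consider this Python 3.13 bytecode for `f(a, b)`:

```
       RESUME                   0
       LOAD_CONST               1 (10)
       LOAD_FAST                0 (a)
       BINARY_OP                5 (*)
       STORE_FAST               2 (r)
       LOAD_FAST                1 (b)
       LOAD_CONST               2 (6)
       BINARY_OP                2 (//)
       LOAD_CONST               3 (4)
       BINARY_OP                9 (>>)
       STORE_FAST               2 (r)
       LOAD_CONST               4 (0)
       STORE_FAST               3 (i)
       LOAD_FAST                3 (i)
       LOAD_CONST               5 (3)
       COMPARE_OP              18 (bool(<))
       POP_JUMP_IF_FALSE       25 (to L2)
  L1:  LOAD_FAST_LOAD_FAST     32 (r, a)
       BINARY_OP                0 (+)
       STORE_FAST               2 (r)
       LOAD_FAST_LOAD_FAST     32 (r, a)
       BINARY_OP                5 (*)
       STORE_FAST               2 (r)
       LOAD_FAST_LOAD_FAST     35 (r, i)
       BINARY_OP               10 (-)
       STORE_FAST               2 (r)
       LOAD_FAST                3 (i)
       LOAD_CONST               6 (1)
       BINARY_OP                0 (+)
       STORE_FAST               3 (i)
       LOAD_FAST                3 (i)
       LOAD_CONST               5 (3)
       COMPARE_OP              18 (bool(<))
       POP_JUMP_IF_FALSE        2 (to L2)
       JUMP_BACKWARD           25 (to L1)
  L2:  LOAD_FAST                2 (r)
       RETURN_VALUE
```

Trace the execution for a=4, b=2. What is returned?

LOAD_CONST → push 10
LOAD_FAST a → push 4
BINARY_OP * → 10 * 4 = 40
STORE_FAST r → r=40
LOAD_FAST b → push 2
LOAD_CONST → push 6
BINARY_OP // → 2 // 6 = 0
LOAD_CONST → push 4
BINARY_OP >> → 0 >> 4 = 0
STORE_FAST r → r=0
LOAD_CONST → push 0
STORE_FAST i → i=0
LOAD_FAST i → push 0
LOAD_CONST → push 3
COMPARE_OP bool(<) → 0 vs 3 = True
POP_JUMP_IF_FALSE → pop True; no jump
LOAD_FAST_LOAD_FAST r,a → push 0,4
BINARY_OP + → 0 + 4 = 4
STORE_FAST r → r=4
LOAD_FAST_LOAD_FAST r,a → push 4,4
BINARY_OP * → 4 * 4 = 16
STORE_FAST r → r=16
LOAD_FAST_LOAD_FAST r,i → push 16,0
BINARY_OP - → 16 - 0 = 16
STORE_FAST r → r=16
LOAD_FAST i → push 0
LOAD_CONST → push 1
BINARY_OP + → 0 + 1 = 1
STORE_FAST i → i=1
LOAD_FAST i → push 1
LOAD_CONST → push 3
COMPARE_OP bool(<) → 1 vs 3 = True
POP_JUMP_IF_FALSE → pop True; no jump
LOAD_FAST_LOAD_FAST r,a → push 16,4
BINARY_OP + → 16 + 4 = 20
STORE_FAST r → r=20
LOAD_FAST_LOAD_FAST r,a → push 20,4
BINARY_OP * → 20 * 4 = 80
STORE_FAST r → r=80
LOAD_FAST_LOAD_FAST r,i → push 80,1
BINARY_OP - → 80 - 1 = 79
STORE_FAST r → r=79
LOAD_FAST i → push 1
LOAD_CONST → push 1
BINARY_OP + → 1 + 1 = 2
STORE_FAST i → i=2
LOAD_FAST i → push 2
LOAD_CONST → push 3
COMPARE_OP bool(<) → 2 vs 3 = True
POP_JUMP_IF_FALSE → pop True; no jump
LOAD_FAST_LOAD_FAST r,a → push 79,4
BINARY_OP + → 79 + 4 = 83
STORE_FAST r → r=83
LOAD_FAST_LOAD_FAST r,a → push 83,4
BINARY_OP * → 83 * 4 = 332
STORE_FAST r → r=332
LOAD_FAST_LOAD_FAST r,i → push 332,2
BINARY_OP - → 332 - 2 = 330
STORE_FAST r → r=330
LOAD_FAST i → push 2
LOAD_CONST → push 1
BINARY_OP + → 2 + 1 = 3
STORE_FAST i → i=3
LOAD_FAST i → push 3
LOAD_CONST → push 3
COMPARE_OP bool(<) → 3 vs 3 = False
POP_JUMP_IF_FALSE → pop False; jump
LOAD_FAST r → push 330
RETURN_VALUE → return 330.

330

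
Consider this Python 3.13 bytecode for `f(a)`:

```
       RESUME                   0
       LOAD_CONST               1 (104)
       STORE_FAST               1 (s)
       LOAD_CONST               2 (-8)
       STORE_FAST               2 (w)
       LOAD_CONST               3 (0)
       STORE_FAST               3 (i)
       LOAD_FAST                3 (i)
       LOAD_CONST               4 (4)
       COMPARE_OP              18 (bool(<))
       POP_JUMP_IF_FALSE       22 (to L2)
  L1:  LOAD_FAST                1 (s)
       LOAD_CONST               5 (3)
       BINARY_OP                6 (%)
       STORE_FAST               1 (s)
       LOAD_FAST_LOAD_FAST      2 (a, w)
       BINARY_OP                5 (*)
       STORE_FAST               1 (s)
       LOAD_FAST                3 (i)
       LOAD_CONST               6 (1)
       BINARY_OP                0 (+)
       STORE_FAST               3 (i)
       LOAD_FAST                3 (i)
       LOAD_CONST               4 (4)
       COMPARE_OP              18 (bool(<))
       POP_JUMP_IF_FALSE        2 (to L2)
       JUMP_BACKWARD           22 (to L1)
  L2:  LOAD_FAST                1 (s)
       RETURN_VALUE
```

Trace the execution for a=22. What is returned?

LOAD_CONST → push 104
STORE_FAST s → s=104
LOAD_CONST → push -8
STORE_FAST w → w=-8
LOAD_CONST → push 0
STORE_FAST i → i=0
LOAD_FAST i → push 0
LOAD_CONST → push 4
COMPARE_OP bool(<) → 0 vs 4 = True
POP_JUMP_IF_FALSE → pop True; no jump
LOAD_FAST s → push 104
LOAD_CONST → push 3
BINARY_OP % → 104 % 3 = 2
STORE_FAST s → s=2
LOAD_FAST_LOAD_FAST a,w → push 22,-8
BINARY_OP * → 22 * -8 = -176
STORE_FAST s → s=-176
LOAD_FAST i → push 0
LOAD_CONST → push 1
BINARY_OP + → 0 + 1 = 1
STORE_FAST i → i=1
LOAD_FAST i → push 1
LOAD_CONST → push 4
COMPARE_OP bool(<) → 1 vs 4 = True
POP_JUMP_IF_FALSE → pop True; no jump
LOAD_FAST s → push -176
LOAD_CONST → push 3
BINARY_OP % → -176 % 3 = 1
STORE_FAST s → s=1
LOAD_FAST_LOAD_FAST a,w → push 22,-8
BINARY_OP * → 22 * -8 = -176
STORE_FAST s → s=-176
LOAD_FAST i → push 1
LOAD_CONST → push 1
BINARY_OP + → 1 + 1 = 2
STORE_FAST i → i=2
LOAD_FAST i → push 2
LOAD_CONST → push 4
COMPARE_OP bool(<) → 2 vs 4 = True
POP_JUMP_IF_FALSE → pop True; no jump
LOAD_FAST s → push -176
LOAD_CONST → push 3
BINARY_OP % → -176 % 3 = 1
STORE_FAST s → s=1
LOAD_FAST_LOAD_FAST a,w → push 22,-8
BINARY_OP * → 22 * -8 = -176
STORE_FAST s → s=-176
LOAD_FAST i → push 2
LOAD_CONST → push 1
BINARY_OP + → 2 + 1 = 3
STORE_FAST i → i=3
LOAD_FAST i → push 3
LOAD_CONST → push 4
COMPARE_OP bool(<) → 3 vs 4 = True
POP_JUMP_IF_FALSE → pop True; no jump
LOAD_FAST s → push -176
LOAD_CONST → push 3
BINARY_OP % → -176 % 3 = 1
STORE_FAST s → s=1
LOAD_FAST_LOAD_FAST a,w → push 22,-8
BINARY_OP * → 22 * -8 = -176
STORE_FAST s → s=-176
LOAD_FAST i → push 3
LOAD_CONST → push 1
BINARY_OP + → 3 + 1 = 4
STORE_FAST i → i=4
LOAD_FAST i → push 4
LOAD_CONST → push 4
COMPARE_OP bool(<) → 4 vs 4 = False
POP_JUMP_IF_FALSE → pop False; jump
LOAD_FAST s → push -176
RETURN_VALUE → return -176.

-176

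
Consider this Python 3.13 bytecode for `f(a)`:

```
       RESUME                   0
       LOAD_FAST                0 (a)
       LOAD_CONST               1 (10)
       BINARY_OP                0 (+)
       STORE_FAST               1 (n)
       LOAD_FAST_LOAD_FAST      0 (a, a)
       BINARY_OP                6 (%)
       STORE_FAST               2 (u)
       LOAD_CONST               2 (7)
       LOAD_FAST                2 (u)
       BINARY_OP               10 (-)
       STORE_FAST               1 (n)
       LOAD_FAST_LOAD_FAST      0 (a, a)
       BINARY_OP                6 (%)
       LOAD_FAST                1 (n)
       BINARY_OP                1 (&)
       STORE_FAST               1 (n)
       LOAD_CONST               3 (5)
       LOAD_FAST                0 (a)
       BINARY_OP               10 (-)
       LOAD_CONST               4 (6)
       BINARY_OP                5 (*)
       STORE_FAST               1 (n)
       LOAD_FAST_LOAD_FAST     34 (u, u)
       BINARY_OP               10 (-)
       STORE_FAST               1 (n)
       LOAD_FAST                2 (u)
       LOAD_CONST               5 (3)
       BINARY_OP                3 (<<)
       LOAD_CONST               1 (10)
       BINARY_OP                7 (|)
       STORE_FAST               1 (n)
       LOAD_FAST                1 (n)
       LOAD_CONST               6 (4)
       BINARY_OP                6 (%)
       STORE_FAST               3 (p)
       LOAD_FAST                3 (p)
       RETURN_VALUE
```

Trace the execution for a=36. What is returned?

2

LOAD_FAST a → push 36. Stack: [36]
LOAD_CONST → push 10. Stack: [36, 10]
BINARY_OP + → 36 + 10 = 46. Stack: [46]
STORE_FAST n → n=46. Stack: []
LOAD_FAST_LOAD_FAST a,a → push 36,36. Stack: [36, 36]
BINARY_OP % → 36 % 36 = 0. Stack: [0]
STORE_FAST u → u=0. Stack: []
LOAD_CONST → push 7. Stack: [7]
LOAD_FAST u → push 0. Stack: [7, 0]
BINARY_OP - → 7 - 0 = 7. Stack: [7]
STORE_FAST n → n=7. Stack: []
LOAD_FAST_LOAD_FAST a,a → push 36,36. Stack: [36, 36]
BINARY_OP % → 36 % 36 = 0. Stack: [0]
LOAD_FAST n → push 7. Stack: [0, 7]
BINARY_OP & → 0 & 7 = 0. Stack: [0]
STORE_FAST n → n=0. Stack: []
LOAD_CONST → push 5. Stack: [5]
LOAD_FAST a → push 36. Stack: [5, 36]
BINARY_OP - → 5 - 36 = -31. Stack: [-31]
LOAD_CONST → push 6. Stack: [-31, 6]
BINARY_OP * → -31 * 6 = -186. Stack: [-186]
STORE_FAST n → n=-186. Stack: []
LOAD_FAST_LOAD_FAST u,u → push 0,0. Stack: [0, 0]
BINARY_OP - → 0 - 0 = 0. Stack: [0]
STORE_FAST n → n=0. Stack: []
LOAD_FAST u → push 0. Stack: [0]
LOAD_CONST → push 3. Stack: [0, 3]
BINARY_OP << → 0 << 3 = 0. Stack: [0]
LOAD_CONST → push 10. Stack: [0, 10]
BINARY_OP | → 0 | 10 = 10. Stack: [10]
STORE_FAST n → n=10. Stack: []
LOAD_FAST n → push 10. Stack: [10]
LOAD_CONST → push 4. Stack: [10, 4]
BINARY_OP % → 10 % 4 = 2. Stack: [2]
STORE_FAST p → p=2. Stack: []
LOAD_FAST p → push 2. Stack: [2]
RETURN_VALUE → return 2.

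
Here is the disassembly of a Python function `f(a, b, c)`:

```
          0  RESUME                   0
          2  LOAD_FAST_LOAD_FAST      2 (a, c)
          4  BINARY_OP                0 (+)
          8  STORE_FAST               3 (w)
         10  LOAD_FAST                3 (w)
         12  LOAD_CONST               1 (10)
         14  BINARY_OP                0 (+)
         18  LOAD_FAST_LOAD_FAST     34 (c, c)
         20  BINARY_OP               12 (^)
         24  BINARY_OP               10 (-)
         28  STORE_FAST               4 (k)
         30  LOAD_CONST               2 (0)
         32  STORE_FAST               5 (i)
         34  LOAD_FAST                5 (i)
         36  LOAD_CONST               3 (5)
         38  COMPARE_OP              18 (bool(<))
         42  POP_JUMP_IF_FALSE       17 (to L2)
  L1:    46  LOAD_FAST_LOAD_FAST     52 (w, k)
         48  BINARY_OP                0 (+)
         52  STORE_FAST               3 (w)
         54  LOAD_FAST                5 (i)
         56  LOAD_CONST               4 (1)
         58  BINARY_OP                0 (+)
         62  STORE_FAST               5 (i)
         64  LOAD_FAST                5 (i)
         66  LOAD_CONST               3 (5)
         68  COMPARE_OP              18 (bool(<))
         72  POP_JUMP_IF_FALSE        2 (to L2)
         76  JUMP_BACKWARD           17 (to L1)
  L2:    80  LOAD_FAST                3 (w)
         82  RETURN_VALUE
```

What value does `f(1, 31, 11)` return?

122

LOAD_FAST_LOAD_FAST a,c → push 1,11
BINARY_OP + → 1 + 11 = 12
STORE_FAST w → w=12
LOAD_FAST w → push 12
LOAD_CONST → push 10
BINARY_OP + → 12 + 10 = 22
LOAD_FAST_LOAD_FAST c,c → push 11,11
BINARY_OP ^ → 11 ^ 11 = 0
BINARY_OP - → 22 - 0 = 22
STORE_FAST k → k=22
LOAD_CONST → push 0
STORE_FAST i → i=0
LOAD_FAST i → push 0
LOAD_CONST → push 5
COMPARE_OP bool(<) → 0 vs 5 = True
POP_JUMP_IF_FALSE → pop True; no jump
LOAD_FAST_LOAD_FAST w,k → push 12,22
BINARY_OP + → 12 + 22 = 34
STORE_FAST w → w=34
LOAD_FAST i → push 0
LOAD_CONST → push 1
BINARY_OP + → 0 + 1 = 1
STORE_FAST i → i=1
LOAD_FAST i → push 1
LOAD_CONST → push 5
COMPARE_OP bool(<) → 1 vs 5 = True
POP_JUMP_IF_FALSE → pop True; no jump
LOAD_FAST_LOAD_FAST w,k → push 34,22
BINARY_OP + → 34 + 22 = 56
STORE_FAST w → w=56
LOAD_FAST i → push 1
LOAD_CONST → push 1
BINARY_OP + → 1 + 1 = 2
STORE_FAST i → i=2
LOAD_FAST i → push 2
LOAD_CONST → push 5
COMPARE_OP bool(<) → 2 vs 5 = True
POP_JUMP_IF_FALSE → pop True; no jump
LOAD_FAST_LOAD_FAST w,k → push 56,22
BINARY_OP + → 56 + 22 = 78
STORE_FAST w → w=78
LOAD_FAST i → push 2
LOAD_CONST → push 1
BINARY_OP + → 2 + 1 = 3
STORE_FAST i → i=3
LOAD_FAST i → push 3
LOAD_CONST → push 5
COMPARE_OP bool(<) → 3 vs 5 = True
POP_JUMP_IF_FALSE → pop True; no jump
LOAD_FAST_LOAD_FAST w,k → push 78,22
BINARY_OP + → 78 + 22 = 100
STORE_FAST w → w=100
LOAD_FAST i → push 3
LOAD_CONST → push 1
BINARY_OP + → 3 + 1 = 4
STORE_FAST i → i=4
LOAD_FAST i → push 4
LOAD_CONST → push 5
COMPARE_OP bool(<) → 4 vs 5 = True
POP_JUMP_IF_FALSE → pop True; no jump
LOAD_FAST_LOAD_FAST w,k → push 100,22
BINARY_OP + → 100 + 22 = 122
STORE_FAST w → w=122
LOAD_FAST i → push 4
LOAD_CONST → push 1
BINARY_OP + → 4 + 1 = 5
STORE_FAST i → i=5
LOAD_FAST i → push 5
LOAD_CONST → push 5
COMPARE_OP bool(<) → 5 vs 5 = False
POP_JUMP_IF_FALSE → pop False; jump
LOAD_FAST w → push 122
RETURN_VALUE → return 122.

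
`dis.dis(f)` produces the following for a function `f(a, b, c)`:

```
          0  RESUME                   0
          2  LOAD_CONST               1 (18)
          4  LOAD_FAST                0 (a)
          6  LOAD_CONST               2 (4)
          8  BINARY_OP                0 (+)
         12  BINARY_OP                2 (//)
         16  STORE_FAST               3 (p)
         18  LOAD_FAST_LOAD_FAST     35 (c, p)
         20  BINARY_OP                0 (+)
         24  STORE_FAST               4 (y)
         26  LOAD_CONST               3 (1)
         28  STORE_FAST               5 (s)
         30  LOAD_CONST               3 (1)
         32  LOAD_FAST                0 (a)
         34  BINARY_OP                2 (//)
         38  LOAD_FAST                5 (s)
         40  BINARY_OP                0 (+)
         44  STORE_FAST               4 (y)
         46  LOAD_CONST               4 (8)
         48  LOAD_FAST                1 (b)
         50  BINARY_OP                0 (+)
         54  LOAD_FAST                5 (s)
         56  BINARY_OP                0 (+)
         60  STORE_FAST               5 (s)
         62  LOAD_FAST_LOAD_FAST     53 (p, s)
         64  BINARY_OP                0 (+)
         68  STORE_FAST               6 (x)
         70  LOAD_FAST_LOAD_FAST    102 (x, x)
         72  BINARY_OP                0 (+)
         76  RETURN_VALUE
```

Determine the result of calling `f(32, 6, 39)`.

30

LOAD_CONST → push 18. Stack: [18]
LOAD_FAST a → push 32. Stack: [18, 32]
LOAD_CONST → push 4. Stack: [18, 32, 4]
BINARY_OP + → 32 + 4 = 36. Stack: [18, 36]
BINARY_OP // → 18 // 36 = 0. Stack: [0]
STORE_FAST p → p=0. Stack: []
LOAD_FAST_LOAD_FAST c,p → push 39,0. Stack: [39, 0]
BINARY_OP + → 39 + 0 = 39. Stack: [39]
STORE_FAST y → y=39. Stack: []
LOAD_CONST → push 1. Stack: [1]
STORE_FAST s → s=1. Stack: []
LOAD_CONST → push 1. Stack: [1]
LOAD_FAST a → push 32. Stack: [1, 32]
BINARY_OP // → 1 // 32 = 0. Stack: [0]
LOAD_FAST s → push 1. Stack: [0, 1]
BINARY_OP + → 0 + 1 = 1. Stack: [1]
STORE_FAST y → y=1. Stack: []
LOAD_CONST → push 8. Stack: [8]
LOAD_FAST b → push 6. Stack: [8, 6]
BINARY_OP + → 8 + 6 = 14. Stack: [14]
LOAD_FAST s → push 1. Stack: [14, 1]
BINARY_OP + → 14 + 1 = 15. Stack: [15]
STORE_FAST s → s=15. Stack: []
LOAD_FAST_LOAD_FAST p,s → push 0,15. Stack: [0, 15]
BINARY_OP + → 0 + 15 = 15. Stack: [15]
STORE_FAST x → x=15. Stack: []
LOAD_FAST_LOAD_FAST x,x → push 15,15. Stack: [15, 15]
BINARY_OP + → 15 + 15 = 30. Stack: [30]
RETURN_VALUE → return 30.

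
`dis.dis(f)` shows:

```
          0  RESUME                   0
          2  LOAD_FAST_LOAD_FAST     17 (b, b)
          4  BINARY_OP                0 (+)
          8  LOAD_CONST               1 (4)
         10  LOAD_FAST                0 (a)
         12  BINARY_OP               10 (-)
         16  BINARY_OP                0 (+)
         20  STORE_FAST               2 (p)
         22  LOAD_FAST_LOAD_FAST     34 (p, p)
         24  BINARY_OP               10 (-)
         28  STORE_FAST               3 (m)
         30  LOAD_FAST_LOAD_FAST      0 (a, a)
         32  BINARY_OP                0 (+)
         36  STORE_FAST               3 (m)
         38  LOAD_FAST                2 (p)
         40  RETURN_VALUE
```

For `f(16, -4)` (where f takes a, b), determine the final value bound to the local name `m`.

32

LOAD_FAST_LOAD_FAST b,b → push -4,-4. Stack: [-4, -4]
BINARY_OP + → -4 + -4 = -8. Stack: [-8]
LOAD_CONST → push 4. Stack: [-8, 4]
LOAD_FAST a → push 16. Stack: [-8, 4, 16]
BINARY_OP - → 4 - 16 = -12. Stack: [-8, -12]
BINARY_OP + → -8 + -12 = -20. Stack: [-20]
STORE_FAST p → p=-20. Stack: []
LOAD_FAST_LOAD_FAST p,p → push -20,-20. Stack: [-20, -20]
BINARY_OP - → -20 - -20 = 0. Stack: [0]
STORE_FAST m → m=0. Stack: []
LOAD_FAST_LOAD_FAST a,a → push 16,16. Stack: [16, 16]
BINARY_OP + → 16 + 16 = 32. Stack: [32]
STORE_FAST m → m=32. Stack: []
LOAD_FAST p → push -20. Stack: [-20]
RETURN_VALUE → return -20.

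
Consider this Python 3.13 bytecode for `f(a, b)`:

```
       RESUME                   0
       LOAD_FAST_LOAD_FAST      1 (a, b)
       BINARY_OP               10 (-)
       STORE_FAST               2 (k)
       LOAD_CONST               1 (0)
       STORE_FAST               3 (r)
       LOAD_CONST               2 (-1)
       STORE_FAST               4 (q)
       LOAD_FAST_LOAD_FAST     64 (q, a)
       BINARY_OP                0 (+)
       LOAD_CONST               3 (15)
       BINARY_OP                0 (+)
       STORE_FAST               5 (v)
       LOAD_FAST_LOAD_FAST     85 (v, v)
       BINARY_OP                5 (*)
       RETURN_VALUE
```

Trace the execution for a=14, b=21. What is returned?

LOAD_FAST_LOAD_FAST a,b → push 14,21. Stack: [14, 21]
BINARY_OP - → 14 - 21 = -7. Stack: [-7]
STORE_FAST k → k=-7. Stack: []
LOAD_CONST → push 0. Stack: [0]
STORE_FAST r → r=0. Stack: []
LOAD_CONST → push -1. Stack: [-1]
STORE_FAST q → q=-1. Stack: []
LOAD_FAST_LOAD_FAST q,a → push -1,14. Stack: [-1, 14]
BINARY_OP + → -1 + 14 = 13. Stack: [13]
LOAD_CONST → push 15. Stack: [13, 15]
BINARY_OP + → 13 + 15 = 28. Stack: [28]
STORE_FAST v → v=28. Stack: []
LOAD_FAST_LOAD_FAST v,v → push 28,28. Stack: [28, 28]
BINARY_OP * → 28 * 28 = 784. Stack: [784]
RETURN_VALUE → return 784.

784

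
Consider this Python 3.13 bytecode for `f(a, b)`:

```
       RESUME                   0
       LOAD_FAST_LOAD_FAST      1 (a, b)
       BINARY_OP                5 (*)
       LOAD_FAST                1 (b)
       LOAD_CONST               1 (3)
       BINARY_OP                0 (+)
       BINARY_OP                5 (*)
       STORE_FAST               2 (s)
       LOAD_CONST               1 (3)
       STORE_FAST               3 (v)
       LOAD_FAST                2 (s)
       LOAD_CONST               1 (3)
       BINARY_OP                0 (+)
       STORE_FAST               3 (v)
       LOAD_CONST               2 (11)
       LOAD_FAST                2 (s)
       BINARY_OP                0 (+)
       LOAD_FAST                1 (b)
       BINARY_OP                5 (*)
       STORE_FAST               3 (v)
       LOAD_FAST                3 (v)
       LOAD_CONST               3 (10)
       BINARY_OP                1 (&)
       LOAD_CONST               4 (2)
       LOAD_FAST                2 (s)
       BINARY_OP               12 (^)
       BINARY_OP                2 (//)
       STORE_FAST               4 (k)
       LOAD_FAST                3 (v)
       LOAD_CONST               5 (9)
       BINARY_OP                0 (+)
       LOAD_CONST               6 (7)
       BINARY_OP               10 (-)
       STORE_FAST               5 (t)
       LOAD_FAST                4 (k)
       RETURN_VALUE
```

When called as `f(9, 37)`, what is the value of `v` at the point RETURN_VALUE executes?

LOAD_FAST_LOAD_FAST a,b → push 9,37. Stack: [9, 37]
BINARY_OP * → 9 * 37 = 333. Stack: [333]
LOAD_FAST b → push 37. Stack: [333, 37]
LOAD_CONST → push 3. Stack: [333, 37, 3]
BINARY_OP + → 37 + 3 = 40. Stack: [333, 40]
BINARY_OP * → 333 * 40 = 13320. Stack: [13320]
STORE_FAST s → s=13320. Stack: []
LOAD_CONST → push 3. Stack: [3]
STORE_FAST v → v=3. Stack: []
LOAD_FAST s → push 13320. Stack: [13320]
LOAD_CONST → push 3. Stack: [13320, 3]
BINARY_OP + → 13320 + 3 = 13323. Stack: [13323]
STORE_FAST v → v=13323. Stack: []
LOAD_CONST → push 11. Stack: [11]
LOAD_FAST s → push 13320. Stack: [11, 13320]
BINARY_OP + → 11 + 13320 = 13331. Stack: [13331]
LOAD_FAST b → push 37. Stack: [13331, 37]
BINARY_OP * → 13331 * 37 = 493247. Stack: [493247]
STORE_FAST v → v=493247. Stack: []
LOAD_FAST v → push 493247. Stack: [493247]
LOAD_CONST → push 10. Stack: [493247, 10]
BINARY_OP & → 493247 & 10 = 10. Stack: [10]
LOAD_CONST → push 2. Stack: [10, 2]
LOAD_FAST s → push 13320. Stack: [10, 2, 13320]
BINARY_OP ^ → 2 ^ 13320 = 13322. Stack: [10, 13322]
BINARY_OP // → 10 // 13322 = 0. Stack: [0]
STORE_FAST k → k=0. Stack: []
LOAD_FAST v → push 493247. Stack: [493247]
LOAD_CONST → push 9. Stack: [493247, 9]
BINARY_OP + → 493247 + 9 = 493256. Stack: [493256]
LOAD_CONST → push 7. Stack: [493256, 7]
BINARY_OP - → 493256 - 7 = 493249. Stack: [493249]
STORE_FAST t → t=493249. Stack: []
LOAD_FAST k → push 0. Stack: [0]
RETURN_VALUE → return 0.

493247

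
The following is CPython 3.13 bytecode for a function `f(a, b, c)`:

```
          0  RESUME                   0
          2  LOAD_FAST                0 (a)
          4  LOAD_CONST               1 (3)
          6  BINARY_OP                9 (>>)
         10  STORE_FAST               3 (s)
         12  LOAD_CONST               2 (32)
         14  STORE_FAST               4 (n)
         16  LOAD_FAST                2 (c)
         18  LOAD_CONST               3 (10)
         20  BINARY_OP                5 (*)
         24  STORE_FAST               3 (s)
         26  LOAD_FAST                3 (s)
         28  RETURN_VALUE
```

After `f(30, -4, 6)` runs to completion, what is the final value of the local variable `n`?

32

LOAD_FAST a → push 30. Stack: [30]
LOAD_CONST → push 3. Stack: [30, 3]
BINARY_OP >> → 30 >> 3 = 3. Stack: [3]
STORE_FAST s → s=3. Stack: []
LOAD_CONST → push 32. Stack: [32]
STORE_FAST n → n=32. Stack: []
LOAD_FAST c → push 6. Stack: [6]
LOAD_CONST → push 10. Stack: [6, 10]
BINARY_OP * → 6 * 10 = 60. Stack: [60]
STORE_FAST s → s=60. Stack: []
LOAD_FAST s → push 60. Stack: [60]
RETURN_VALUE → return 60.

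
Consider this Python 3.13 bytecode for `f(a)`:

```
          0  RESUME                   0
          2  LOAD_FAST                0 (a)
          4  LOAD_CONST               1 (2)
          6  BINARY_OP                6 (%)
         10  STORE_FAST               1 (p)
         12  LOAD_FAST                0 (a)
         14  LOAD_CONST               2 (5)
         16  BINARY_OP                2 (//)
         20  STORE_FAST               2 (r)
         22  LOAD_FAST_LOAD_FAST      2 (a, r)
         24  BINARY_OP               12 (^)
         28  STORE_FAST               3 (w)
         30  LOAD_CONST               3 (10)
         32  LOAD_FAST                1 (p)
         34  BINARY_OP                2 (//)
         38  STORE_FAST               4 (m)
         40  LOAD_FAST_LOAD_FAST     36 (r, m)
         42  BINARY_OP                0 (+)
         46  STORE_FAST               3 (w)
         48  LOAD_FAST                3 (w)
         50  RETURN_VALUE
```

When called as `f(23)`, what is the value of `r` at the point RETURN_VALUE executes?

LOAD_FAST a → push 23. Stack: [23]
LOAD_CONST → push 2. Stack: [23, 2]
BINARY_OP % → 23 % 2 = 1. Stack: [1]
STORE_FAST p → p=1. Stack: []
LOAD_FAST a → push 23. Stack: [23]
LOAD_CONST → push 5. Stack: [23, 5]
BINARY_OP // → 23 // 5 = 4. Stack: [4]
STORE_FAST r → r=4. Stack: []
LOAD_FAST_LOAD_FAST a,r → push 23,4. Stack: [23, 4]
BINARY_OP ^ → 23 ^ 4 = 19. Stack: [19]
STORE_FAST w → w=19. Stack: []
LOAD_CONST → push 10. Stack: [10]
LOAD_FAST p → push 1. Stack: [10, 1]
BINARY_OP // → 10 // 1 = 10. Stack: [10]
STORE_FAST m → m=10. Stack: []
LOAD_FAST_LOAD_FAST r,m → push 4,10. Stack: [4, 10]
BINARY_OP + → 4 + 10 = 14. Stack: [14]
STORE_FAST w → w=14. Stack: []
LOAD_FAST w → push 14. Stack: [14]
RETURN_VALUE → return 14.

4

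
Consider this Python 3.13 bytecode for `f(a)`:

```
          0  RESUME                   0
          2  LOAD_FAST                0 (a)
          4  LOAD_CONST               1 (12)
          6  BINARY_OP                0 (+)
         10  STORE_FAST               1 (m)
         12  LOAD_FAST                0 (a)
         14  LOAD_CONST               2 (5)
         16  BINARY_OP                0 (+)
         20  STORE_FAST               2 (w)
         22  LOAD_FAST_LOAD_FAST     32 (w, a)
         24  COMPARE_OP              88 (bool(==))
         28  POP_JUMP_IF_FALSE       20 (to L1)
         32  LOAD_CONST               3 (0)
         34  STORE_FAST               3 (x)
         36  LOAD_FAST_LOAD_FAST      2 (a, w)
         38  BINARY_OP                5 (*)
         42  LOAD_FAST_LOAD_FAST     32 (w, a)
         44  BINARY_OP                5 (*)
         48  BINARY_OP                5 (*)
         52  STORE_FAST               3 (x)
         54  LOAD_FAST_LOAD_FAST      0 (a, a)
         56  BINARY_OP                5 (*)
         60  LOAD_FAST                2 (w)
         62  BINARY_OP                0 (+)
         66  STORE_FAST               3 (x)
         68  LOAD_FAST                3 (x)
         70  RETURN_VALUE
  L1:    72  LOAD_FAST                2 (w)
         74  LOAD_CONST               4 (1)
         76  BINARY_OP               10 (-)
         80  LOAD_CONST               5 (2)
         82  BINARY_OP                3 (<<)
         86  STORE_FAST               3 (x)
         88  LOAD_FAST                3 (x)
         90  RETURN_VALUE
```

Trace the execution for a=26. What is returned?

120

LOAD_FAST a → push 26. Stack: [26]
LOAD_CONST → push 12. Stack: [26, 12]
BINARY_OP + → 26 + 12 = 38. Stack: [38]
STORE_FAST m → m=38. Stack: []
LOAD_FAST a → push 26. Stack: [26]
LOAD_CONST → push 5. Stack: [26, 5]
BINARY_OP + → 26 + 5 = 31. Stack: [31]
STORE_FAST w → w=31. Stack: []
LOAD_FAST_LOAD_FAST w,a → push 31,26. Stack: [31, 26]
COMPARE_OP bool(==) → 31 vs 26 = False. Stack: [False]
POP_JUMP_IF_FALSE → pop False; jump. Stack: []
LOAD_FAST w → push 31. Stack: [31]
LOAD_CONST → push 1. Stack: [31, 1]
BINARY_OP - → 31 - 1 = 30. Stack: [30]
LOAD_CONST → push 2. Stack: [30, 2]
BINARY_OP << → 30 << 2 = 120. Stack: [120]
STORE_FAST x → x=120. Stack: []
LOAD_FAST x → push 120. Stack: [120]
RETURN_VALUE → return 120.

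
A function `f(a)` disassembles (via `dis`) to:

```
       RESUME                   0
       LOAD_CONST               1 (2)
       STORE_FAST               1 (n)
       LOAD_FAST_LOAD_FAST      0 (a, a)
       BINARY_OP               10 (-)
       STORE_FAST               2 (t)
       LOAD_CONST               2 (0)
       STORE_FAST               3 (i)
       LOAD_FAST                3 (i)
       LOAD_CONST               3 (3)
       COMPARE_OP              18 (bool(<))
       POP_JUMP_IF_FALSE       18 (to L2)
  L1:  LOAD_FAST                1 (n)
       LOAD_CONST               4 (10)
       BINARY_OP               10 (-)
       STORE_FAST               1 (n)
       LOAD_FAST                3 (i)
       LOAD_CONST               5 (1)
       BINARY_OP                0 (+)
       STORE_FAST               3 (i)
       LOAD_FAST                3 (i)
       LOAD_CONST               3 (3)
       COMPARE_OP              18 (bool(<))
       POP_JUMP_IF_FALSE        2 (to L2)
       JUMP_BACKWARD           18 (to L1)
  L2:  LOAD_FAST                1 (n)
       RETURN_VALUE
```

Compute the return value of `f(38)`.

-28

LOAD_CONST → push 2. Stack: [2]
STORE_FAST n → n=2. Stack: []
LOAD_FAST_LOAD_FAST a,a → push 38,38. Stack: [38, 38]
BINARY_OP - → 38 - 38 = 0. Stack: [0]
STORE_FAST t → t=0. Stack: []
LOAD_CONST → push 0. Stack: [0]
STORE_FAST i → i=0. Stack: []
LOAD_FAST i → push 0. Stack: [0]
LOAD_CONST → push 3. Stack: [0, 3]
COMPARE_OP bool(<) → 0 vs 3 = True. Stack: [True]
POP_JUMP_IF_FALSE → pop True; no jump. Stack: []
LOAD_FAST n → push 2. Stack: [2]
LOAD_CONST → push 10. Stack: [2, 10]
BINARY_OP - → 2 - 10 = -8. Stack: [-8]
STORE_FAST n → n=-8. Stack: []
LOAD_FAST i → push 0. Stack: [0]
LOAD_CONST → push 1. Stack: [0, 1]
BINARY_OP + → 0 + 1 = 1. Stack: [1]
STORE_FAST i → i=1. Stack: []
LOAD_FAST i → push 1. Stack: [1]
LOAD_CONST → push 3. Stack: [1, 3]
COMPARE_OP bool(<) → 1 vs 3 = True. Stack: [True]
POP_JUMP_IF_FALSE → pop True; no jump. Stack: []
LOAD_FAST n → push -8. Stack: [-8]
LOAD_CONST → push 10. Stack: [-8, 10]
BINARY_OP - → -8 - 10 = -18. Stack: [-18]
STORE_FAST n → n=-18. Stack: []
LOAD_FAST i → push 1. Stack: [1]
LOAD_CONST → push 1. Stack: [1, 1]
BINARY_OP + → 1 + 1 = 2. Stack: [2]
STORE_FAST i → i=2. Stack: []
LOAD_FAST i → push 2. Stack: [2]
LOAD_CONST → push 3. Stack: [2, 3]
COMPARE_OP bool(<) → 2 vs 3 = True. Stack: [True]
POP_JUMP_IF_FALSE → pop True; no jump. Stack: []
LOAD_FAST n → push -18. Stack: [-18]
LOAD_CONST → push 10. Stack: [-18, 10]
BINARY_OP - → -18 - 10 = -28. Stack: [-28]
STORE_FAST n → n=-28. Stack: []
LOAD_FAST i → push 2. Stack: [2]
LOAD_CONST → push 1. Stack: [2, 1]
BINARY_OP + → 2 + 1 = 3. Stack: [3]
STORE_FAST i → i=3. Stack: []
LOAD_FAST i → push 3. Stack: [3]
LOAD_CONST → push 3. Stack: [3, 3]
COMPARE_OP bool(<) → 3 vs 3 = False. Stack: [False]
POP_JUMP_IF_FALSE → pop False; jump. Stack: []
LOAD_FAST n → push -28. Stack: [-28]
RETURN_VALUE → return -28.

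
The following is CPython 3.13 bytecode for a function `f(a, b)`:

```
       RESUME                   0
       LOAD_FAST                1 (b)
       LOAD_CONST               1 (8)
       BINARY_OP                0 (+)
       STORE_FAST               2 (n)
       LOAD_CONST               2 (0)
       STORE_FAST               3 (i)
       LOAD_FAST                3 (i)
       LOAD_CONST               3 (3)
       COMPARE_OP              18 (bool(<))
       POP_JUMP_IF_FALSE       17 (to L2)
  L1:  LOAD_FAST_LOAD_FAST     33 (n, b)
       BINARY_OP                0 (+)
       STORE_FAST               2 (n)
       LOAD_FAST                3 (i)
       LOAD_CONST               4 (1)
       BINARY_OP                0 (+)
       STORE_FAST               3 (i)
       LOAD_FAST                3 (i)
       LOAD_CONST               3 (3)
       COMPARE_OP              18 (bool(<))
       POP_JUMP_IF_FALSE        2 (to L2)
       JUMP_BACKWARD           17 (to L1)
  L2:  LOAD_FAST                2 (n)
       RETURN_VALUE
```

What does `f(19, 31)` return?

132

LOAD_FAST b → push 31. Stack: [31]
LOAD_CONST → push 8. Stack: [31, 8]
BINARY_OP + → 31 + 8 = 39. Stack: [39]
STORE_FAST n → n=39. Stack: []
LOAD_CONST → push 0. Stack: [0]
STORE_FAST i → i=0. Stack: []
LOAD_FAST i → push 0. Stack: [0]
LOAD_CONST → push 3. Stack: [0, 3]
COMPARE_OP bool(<) → 0 vs 3 = True. Stack: [True]
POP_JUMP_IF_FALSE → pop True; no jump. Stack: []
LOAD_FAST_LOAD_FAST n,b → push 39,31. Stack: [39, 31]
BINARY_OP + → 39 + 31 = 70. Stack: [70]
STORE_FAST n → n=70. Stack: []
LOAD_FAST i → push 0. Stack: [0]
LOAD_CONST → push 1. Stack: [0, 1]
BINARY_OP + → 0 + 1 = 1. Stack: [1]
STORE_FAST i → i=1. Stack: []
LOAD_FAST i → push 1. Stack: [1]
LOAD_CONST → push 3. Stack: [1, 3]
COMPARE_OP bool(<) → 1 vs 3 = True. Stack: [True]
POP_JUMP_IF_FALSE → pop True; no jump. Stack: []
LOAD_FAST_LOAD_FAST n,b → push 70,31. Stack: [70, 31]
BINARY_OP + → 70 + 31 = 101. Stack: [101]
STORE_FAST n → n=101. Stack: []
LOAD_FAST i → push 1. Stack: [1]
LOAD_CONST → push 1. Stack: [1, 1]
BINARY_OP + → 1 + 1 = 2. Stack: [2]
STORE_FAST i → i=2. Stack: []
LOAD_FAST i → push 2. Stack: [2]
LOAD_CONST → push 3. Stack: [2, 3]
COMPARE_OP bool(<) → 2 vs 3 = True. Stack: [True]
POP_JUMP_IF_FALSE → pop True; no jump. Stack: []
LOAD_FAST_LOAD_FAST n,b → push 101,31. Stack: [101, 31]
BINARY_OP + → 101 + 31 = 132. Stack: [132]
STORE_FAST n → n=132. Stack: []
LOAD_FAST i → push 2. Stack: [2]
LOAD_CONST → push 1. Stack: [2, 1]
BINARY_OP + → 2 + 1 = 3. Stack: [3]
STORE_FAST i → i=3. Stack: []
LOAD_FAST i → push 3. Stack: [3]
LOAD_CONST → push 3. Stack: [3, 3]
COMPARE_OP bool(<) → 3 vs 3 = False. Stack: [False]
POP_JUMP_IF_FALSE → pop False; jump. Stack: []
LOAD_FAST n → push 132. Stack: [132]
RETURN_VALUE → return 132.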